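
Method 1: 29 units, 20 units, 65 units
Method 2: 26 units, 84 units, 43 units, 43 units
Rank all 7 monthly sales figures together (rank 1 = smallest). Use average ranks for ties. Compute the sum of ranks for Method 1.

Sorted (ascending): 20, 26, 29, 43, 43, 65, 84
The 2 values of 43 occupy positions 4–5 → average rank (4+5)/2 = 4.5.
Method 1 values → pooled ranks: 29→3, 20→1, 65→6
Rank sum = 3 + 1 + 6 = 10

10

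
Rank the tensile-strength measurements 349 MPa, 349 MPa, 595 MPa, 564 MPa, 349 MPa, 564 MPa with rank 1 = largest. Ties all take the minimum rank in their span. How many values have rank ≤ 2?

3

Sorted (descending): 595, 564, 564, 349, 349, 349
The 2 values of 564 occupy positions 2–3 → each gets rank 2.
The 3 values of 349 occupy positions 4–6 → each gets rank 4.
Ranks ≤ 2: {1, 2, 2} → 3 values.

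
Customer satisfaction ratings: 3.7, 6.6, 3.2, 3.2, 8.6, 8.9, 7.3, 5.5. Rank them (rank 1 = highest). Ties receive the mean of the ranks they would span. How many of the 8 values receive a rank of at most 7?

6

Sorted (descending): 8.9, 8.6, 7.3, 6.6, 5.5, 3.7, 3.2, 3.2
The 2 values of 3.2 occupy positions 7–8 → average rank (7+8)/2 = 7.5.
Ranks ≤ 7: {1, 2, 3, 4, 5, 6} → 6 values.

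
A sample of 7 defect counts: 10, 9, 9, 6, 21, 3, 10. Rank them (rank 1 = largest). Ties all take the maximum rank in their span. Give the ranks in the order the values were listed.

3, 5, 5, 6, 1, 7, 3

Sorted (descending): 21, 10, 10, 9, 9, 6, 3
The 2 values of 10 occupy positions 2–3 → each gets rank 3.
The 2 values of 9 occupy positions 4–5 → each gets rank 5.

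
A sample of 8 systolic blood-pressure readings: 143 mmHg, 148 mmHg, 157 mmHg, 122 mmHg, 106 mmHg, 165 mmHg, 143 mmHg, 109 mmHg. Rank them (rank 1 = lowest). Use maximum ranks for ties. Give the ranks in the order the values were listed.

Sorted (ascending): 106, 109, 122, 143, 143, 148, 157, 165
The 2 values of 143 occupy positions 4–5 → each gets rank 5.

5, 6, 7, 3, 1, 8, 5, 2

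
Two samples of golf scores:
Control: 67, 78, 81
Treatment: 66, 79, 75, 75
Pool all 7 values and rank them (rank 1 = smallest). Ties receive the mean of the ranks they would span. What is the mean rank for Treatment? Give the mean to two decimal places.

3.50

Sorted (ascending): 66, 67, 75, 75, 78, 79, 81
The 2 values of 75 occupy positions 3–4 → average rank (3+4)/2 = 3.5.
Treatment values → pooled ranks: 66→1, 79→6, 75→3.5, 75→3.5
Mean rank = (1 + 6 + 3.5 + 3.5) / 4 = 3.50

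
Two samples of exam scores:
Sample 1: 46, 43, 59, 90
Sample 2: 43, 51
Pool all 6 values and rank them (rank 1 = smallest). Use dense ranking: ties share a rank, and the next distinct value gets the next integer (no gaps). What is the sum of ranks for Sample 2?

4

Sorted (ascending): 43, 43, 46, 51, 59, 90
The 2 values of 43 share dense rank 1.
Remaining distinct values take the next consecutive integers.
Sample 2 values → pooled ranks: 43→1, 51→3
Rank sum = 1 + 3 = 4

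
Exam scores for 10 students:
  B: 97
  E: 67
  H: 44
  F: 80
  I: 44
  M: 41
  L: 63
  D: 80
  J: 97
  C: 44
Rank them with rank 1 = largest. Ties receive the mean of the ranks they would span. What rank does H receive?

Sorted (descending): 97, 97, 80, 80, 67, 63, 44, 44, 44, 41
The 2 values of 97 occupy positions 1–2 → average rank (1+2)/2 = 1.5.
The 2 values of 80 occupy positions 3–4 → average rank (3+4)/2 = 3.5.
The 3 values of 44 occupy positions 7–9 → average rank 8.
H has value 44 → rank 8.

8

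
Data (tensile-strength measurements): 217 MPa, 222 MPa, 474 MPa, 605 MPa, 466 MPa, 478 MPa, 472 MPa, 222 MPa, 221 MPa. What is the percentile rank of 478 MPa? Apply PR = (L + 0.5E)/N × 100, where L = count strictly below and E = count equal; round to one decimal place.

83.3

N = 9.
Strictly below 478: 7. Equal to 478: 1.
PR = (7 + 0.5·1)/9 × 100 = 83.3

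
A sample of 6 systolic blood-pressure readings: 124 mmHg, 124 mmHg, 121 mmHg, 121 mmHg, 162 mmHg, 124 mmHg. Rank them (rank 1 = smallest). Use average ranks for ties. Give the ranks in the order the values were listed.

4, 4, 1.5, 1.5, 6, 4

Sorted (ascending): 121, 121, 124, 124, 124, 162
The 2 values of 121 occupy positions 1–2 → average rank (1+2)/2 = 1.5.
The 3 values of 124 occupy positions 3–5 → average rank 4.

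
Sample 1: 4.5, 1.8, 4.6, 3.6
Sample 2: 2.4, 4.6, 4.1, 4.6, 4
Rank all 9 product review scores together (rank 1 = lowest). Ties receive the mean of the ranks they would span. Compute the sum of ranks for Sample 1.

18

Sorted (ascending): 1.8, 2.4, 3.6, 4, 4.1, 4.5, 4.6, 4.6, 4.6
The 3 values of 4.6 occupy positions 7–9 → average rank 8.
Sample 1 values → pooled ranks: 4.5→6, 1.8→1, 4.6→8, 3.6→3
Rank sum = 6 + 1 + 8 + 3 = 18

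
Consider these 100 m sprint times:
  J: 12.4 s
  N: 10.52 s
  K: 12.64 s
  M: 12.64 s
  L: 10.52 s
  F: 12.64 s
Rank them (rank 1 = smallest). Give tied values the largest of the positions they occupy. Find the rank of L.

Sorted (ascending): 10.52, 10.52, 12.4, 12.64, 12.64, 12.64
The 2 values of 10.52 occupy positions 1–2 → each gets rank 2.
The 3 values of 12.64 occupy positions 4–6 → each gets rank 6.
L has value 10.52 s → rank 2.

2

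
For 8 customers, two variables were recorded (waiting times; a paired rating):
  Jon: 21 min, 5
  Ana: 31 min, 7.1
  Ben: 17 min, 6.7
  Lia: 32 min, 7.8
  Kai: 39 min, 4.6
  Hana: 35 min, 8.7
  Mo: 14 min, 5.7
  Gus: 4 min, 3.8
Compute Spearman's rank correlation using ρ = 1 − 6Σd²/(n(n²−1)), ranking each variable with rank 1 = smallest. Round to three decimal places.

Ranks of variable 1: 4, 5, 3, 6, 8, 7, 2, 1
Ranks of variable 2: 3, 6, 5, 7, 2, 8, 4, 1
d = r₁ − r₂: 1, -1, -2, -1, 6, -1, -2, 0
d²: 1, 1, 4, 1, 36, 1, 4, 0; Σd² = 48
ρ = 1 − 6·48/(8·63) = 1 − 288/504 = 0.429

0.429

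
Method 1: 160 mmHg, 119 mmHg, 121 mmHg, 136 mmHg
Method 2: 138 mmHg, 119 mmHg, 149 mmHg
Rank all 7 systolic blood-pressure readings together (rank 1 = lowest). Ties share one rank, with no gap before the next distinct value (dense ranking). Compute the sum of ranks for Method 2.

Sorted (ascending): 119, 119, 121, 136, 138, 149, 160
The 2 values of 119 share dense rank 1.
Remaining distinct values take the next consecutive integers.
Method 2 values → pooled ranks: 138→4, 119→1, 149→5
Rank sum = 4 + 1 + 5 = 10

10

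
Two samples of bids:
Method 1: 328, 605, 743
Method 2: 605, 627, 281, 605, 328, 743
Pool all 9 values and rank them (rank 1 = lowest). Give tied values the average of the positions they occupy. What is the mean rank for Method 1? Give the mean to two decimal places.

5.33

Sorted (ascending): 281, 328, 328, 605, 605, 605, 627, 743, 743
The 2 values of 328 occupy positions 2–3 → average rank (2+3)/2 = 2.5.
The 3 values of 605 occupy positions 4–6 → average rank 5.
The 2 values of 743 occupy positions 8–9 → average rank (8+9)/2 = 8.5.
Method 1 values → pooled ranks: 328→2.5, 605→5, 743→8.5
Mean rank = (2.5 + 5 + 8.5) / 3 = 5.33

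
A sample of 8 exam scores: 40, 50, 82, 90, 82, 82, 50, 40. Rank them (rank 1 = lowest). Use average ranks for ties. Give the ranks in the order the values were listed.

1.5, 3.5, 6, 8, 6, 6, 3.5, 1.5

Sorted (ascending): 40, 40, 50, 50, 82, 82, 82, 90
The 2 values of 40 occupy positions 1–2 → average rank (1+2)/2 = 1.5.
The 2 values of 50 occupy positions 3–4 → average rank (3+4)/2 = 3.5.
The 3 values of 82 occupy positions 5–7 → average rank 6.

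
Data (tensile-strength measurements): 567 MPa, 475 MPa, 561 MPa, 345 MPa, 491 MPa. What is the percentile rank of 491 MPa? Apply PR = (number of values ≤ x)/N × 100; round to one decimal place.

60.0

N = 5.
Strictly below 491: 2. Equal to 491: 1.
PR = 3/5 × 100 = 60.0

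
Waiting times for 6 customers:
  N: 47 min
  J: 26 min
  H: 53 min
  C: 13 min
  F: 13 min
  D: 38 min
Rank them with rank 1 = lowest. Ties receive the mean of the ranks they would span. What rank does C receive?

Sorted (ascending): 13, 13, 26, 38, 47, 53
The 2 values of 13 occupy positions 1–2 → average rank (1+2)/2 = 1.5.
C has value 13 min → rank 1.5.

1.5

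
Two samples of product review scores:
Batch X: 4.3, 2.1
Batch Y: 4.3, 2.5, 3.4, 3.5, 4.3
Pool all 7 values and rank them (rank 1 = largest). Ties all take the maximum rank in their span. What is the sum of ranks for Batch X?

10

Sorted (descending): 4.3, 4.3, 4.3, 3.5, 3.4, 2.5, 2.1
The 3 values of 4.3 occupy positions 1–3 → each gets rank 3.
Batch X values → pooled ranks: 4.3→3, 2.1→7
Rank sum = 3 + 7 = 10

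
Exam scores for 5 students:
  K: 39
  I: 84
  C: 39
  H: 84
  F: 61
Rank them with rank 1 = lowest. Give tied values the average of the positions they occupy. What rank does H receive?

4.5

Sorted (ascending): 39, 39, 61, 84, 84
The 2 values of 39 occupy positions 1–2 → average rank (1+2)/2 = 1.5.
The 2 values of 84 occupy positions 4–5 → average rank (4+5)/2 = 4.5.
H has value 84 → rank 4.5.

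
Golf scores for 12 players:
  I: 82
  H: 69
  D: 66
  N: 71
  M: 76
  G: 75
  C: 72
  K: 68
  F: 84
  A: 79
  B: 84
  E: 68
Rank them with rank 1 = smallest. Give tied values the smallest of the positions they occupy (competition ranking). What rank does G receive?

Sorted (ascending): 66, 68, 68, 69, 71, 72, 75, 76, 79, 82, 84, 84
The 2 values of 68 occupy positions 2–3 → each gets rank 2.
The 2 values of 84 occupy positions 11–12 → each gets rank 11.
G has value 75 → rank 7.

7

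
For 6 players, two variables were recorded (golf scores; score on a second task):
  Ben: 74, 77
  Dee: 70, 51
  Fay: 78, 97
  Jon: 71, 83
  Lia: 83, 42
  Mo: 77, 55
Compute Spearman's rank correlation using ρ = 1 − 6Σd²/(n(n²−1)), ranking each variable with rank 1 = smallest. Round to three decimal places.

-0.086

Ranks of variable 1: 3, 1, 5, 2, 6, 4
Ranks of variable 2: 4, 2, 6, 5, 1, 3
d = r₁ − r₂: -1, -1, -1, -3, 5, 1
d²: 1, 1, 1, 9, 25, 1; Σd² = 38
ρ = 1 − 6·38/(6·35) = 1 − 228/210 = -0.086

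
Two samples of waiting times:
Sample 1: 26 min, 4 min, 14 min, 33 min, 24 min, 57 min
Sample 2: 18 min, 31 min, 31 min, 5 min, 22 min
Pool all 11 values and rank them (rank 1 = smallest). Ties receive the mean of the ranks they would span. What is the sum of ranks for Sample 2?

Sorted (ascending): 4, 5, 14, 18, 22, 24, 26, 31, 31, 33, 57
The 2 values of 31 occupy positions 8–9 → average rank (8+9)/2 = 8.5.
Sample 2 values → pooled ranks: 18→4, 31→8.5, 31→8.5, 5→2, 22→5
Rank sum = 4 + 8.5 + 8.5 + 2 + 5 = 28

28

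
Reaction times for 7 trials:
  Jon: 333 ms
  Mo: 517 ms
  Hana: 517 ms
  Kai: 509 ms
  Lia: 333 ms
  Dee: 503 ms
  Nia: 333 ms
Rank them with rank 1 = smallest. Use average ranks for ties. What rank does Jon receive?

2

Sorted (ascending): 333, 333, 333, 503, 509, 517, 517
The 3 values of 333 occupy positions 1–3 → average rank 2.
The 2 values of 517 occupy positions 6–7 → average rank (6+7)/2 = 6.5.
Jon has value 333 ms → rank 2.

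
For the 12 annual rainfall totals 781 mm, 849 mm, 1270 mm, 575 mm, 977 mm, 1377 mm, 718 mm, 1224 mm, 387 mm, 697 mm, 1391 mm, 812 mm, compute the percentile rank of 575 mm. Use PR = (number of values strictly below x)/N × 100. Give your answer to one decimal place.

8.3

N = 12.
Strictly below 575: 1. Equal to 575: 1.
PR = 1/12 × 100 = 8.3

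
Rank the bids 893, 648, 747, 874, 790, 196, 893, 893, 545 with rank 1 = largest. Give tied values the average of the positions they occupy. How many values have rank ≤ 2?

Sorted (descending): 893, 893, 893, 874, 790, 747, 648, 545, 196
The 3 values of 893 occupy positions 1–3 → average rank 2.
Ranks ≤ 2: {2, 2, 2} → 3 values.

3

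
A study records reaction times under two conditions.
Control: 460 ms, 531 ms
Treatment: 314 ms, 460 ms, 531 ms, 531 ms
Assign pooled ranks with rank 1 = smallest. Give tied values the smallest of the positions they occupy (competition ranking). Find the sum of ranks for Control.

Sorted (ascending): 314, 460, 460, 531, 531, 531
The 2 values of 460 occupy positions 2–3 → each gets rank 2.
The 3 values of 531 occupy positions 4–6 → each gets rank 4.
Control values → pooled ranks: 460→2, 531→4
Rank sum = 2 + 4 = 6

6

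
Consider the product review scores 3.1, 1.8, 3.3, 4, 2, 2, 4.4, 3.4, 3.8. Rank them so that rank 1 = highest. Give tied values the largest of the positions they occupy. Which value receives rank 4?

3.4

Sorted (descending): 4.4, 4, 3.8, 3.4, 3.3, 3.1, 2, 2, 1.8
The 2 values of 2 occupy positions 7–8 → each gets rank 8.
Rank 4 → value 3.4.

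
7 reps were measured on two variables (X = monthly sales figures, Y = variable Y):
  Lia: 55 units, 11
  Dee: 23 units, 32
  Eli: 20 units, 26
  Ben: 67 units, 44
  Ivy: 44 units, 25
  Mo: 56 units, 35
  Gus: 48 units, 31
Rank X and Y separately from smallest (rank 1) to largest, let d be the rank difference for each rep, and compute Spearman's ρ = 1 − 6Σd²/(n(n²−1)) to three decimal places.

Ranks of variable 1: 5, 2, 1, 7, 3, 6, 4
Ranks of variable 2: 1, 5, 3, 7, 2, 6, 4
d = r₁ − r₂: 4, -3, -2, 0, 1, 0, 0
d²: 16, 9, 4, 0, 1, 0, 0; Σd² = 30
ρ = 1 − 6·30/(7·48) = 1 − 180/336 = 0.464

0.464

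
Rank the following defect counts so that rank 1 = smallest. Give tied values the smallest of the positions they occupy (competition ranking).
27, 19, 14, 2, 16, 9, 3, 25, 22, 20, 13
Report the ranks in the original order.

11, 7, 5, 1, 6, 3, 2, 10, 9, 8, 4

Sorted (ascending): 2, 3, 9, 13, 14, 16, 19, 20, 22, 25, 27
No ties — each value takes its position as its rank.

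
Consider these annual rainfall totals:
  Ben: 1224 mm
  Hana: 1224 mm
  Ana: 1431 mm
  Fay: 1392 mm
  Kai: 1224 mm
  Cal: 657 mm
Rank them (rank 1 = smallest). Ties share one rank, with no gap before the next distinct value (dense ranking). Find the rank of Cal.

Sorted (ascending): 657, 1224, 1224, 1224, 1392, 1431
The 3 values of 1224 share dense rank 2.
Remaining distinct values take the next consecutive integers.
Cal has value 657 mm → rank 1.

1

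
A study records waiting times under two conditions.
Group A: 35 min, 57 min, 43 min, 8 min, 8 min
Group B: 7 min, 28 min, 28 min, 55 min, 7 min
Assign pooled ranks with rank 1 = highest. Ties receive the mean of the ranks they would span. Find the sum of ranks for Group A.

23

Sorted (descending): 57, 55, 43, 35, 28, 28, 8, 8, 7, 7
The 2 values of 28 occupy positions 5–6 → average rank (5+6)/2 = 5.5.
The 2 values of 8 occupy positions 7–8 → average rank (7+8)/2 = 7.5.
The 2 values of 7 occupy positions 9–10 → average rank (9+10)/2 = 9.5.
Group A values → pooled ranks: 35→4, 57→1, 43→3, 8→7.5, 8→7.5
Rank sum = 4 + 1 + 3 + 7.5 + 7.5 = 23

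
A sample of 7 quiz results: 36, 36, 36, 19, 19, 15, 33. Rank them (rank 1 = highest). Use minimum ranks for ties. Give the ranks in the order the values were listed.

1, 1, 1, 5, 5, 7, 4

Sorted (descending): 36, 36, 36, 33, 19, 19, 15
The 3 values of 36 occupy positions 1–3 → each gets rank 1.
The 2 values of 19 occupy positions 5–6 → each gets rank 5.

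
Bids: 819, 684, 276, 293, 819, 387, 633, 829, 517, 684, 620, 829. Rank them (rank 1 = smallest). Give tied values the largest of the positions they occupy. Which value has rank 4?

Sorted (ascending): 276, 293, 387, 517, 620, 633, 684, 684, 819, 819, 829, 829
The 2 values of 684 occupy positions 7–8 → each gets rank 8.
The 2 values of 819 occupy positions 9–10 → each gets rank 10.
The 2 values of 829 occupy positions 11–12 → each gets rank 12.
Rank 4 → value 517.

517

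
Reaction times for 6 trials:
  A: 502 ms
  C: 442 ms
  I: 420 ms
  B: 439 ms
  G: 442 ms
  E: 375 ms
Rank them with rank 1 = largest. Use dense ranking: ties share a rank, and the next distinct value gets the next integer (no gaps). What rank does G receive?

2

Sorted (descending): 502, 442, 442, 439, 420, 375
The 2 values of 442 share dense rank 2.
Remaining distinct values take the next consecutive integers.
G has value 442 ms → rank 2.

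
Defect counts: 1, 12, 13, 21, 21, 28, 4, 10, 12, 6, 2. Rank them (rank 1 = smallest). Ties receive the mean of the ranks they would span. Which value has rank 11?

Sorted (ascending): 1, 2, 4, 6, 10, 12, 12, 13, 21, 21, 28
The 2 values of 12 occupy positions 6–7 → average rank (6+7)/2 = 6.5.
The 2 values of 21 occupy positions 9–10 → average rank (9+10)/2 = 9.5.
Rank 11 → value 28.

28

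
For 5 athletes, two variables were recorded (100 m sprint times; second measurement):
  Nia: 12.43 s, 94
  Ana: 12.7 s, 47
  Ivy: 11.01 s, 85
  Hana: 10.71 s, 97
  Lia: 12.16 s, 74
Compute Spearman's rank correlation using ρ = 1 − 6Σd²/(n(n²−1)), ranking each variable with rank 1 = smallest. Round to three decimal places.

-0.700

Ranks of variable 1: 4, 5, 2, 1, 3
Ranks of variable 2: 4, 1, 3, 5, 2
d = r₁ − r₂: 0, 4, -1, -4, 1
d²: 0, 16, 1, 16, 1; Σd² = 34
ρ = 1 − 6·34/(5·24) = 1 − 204/120 = -0.700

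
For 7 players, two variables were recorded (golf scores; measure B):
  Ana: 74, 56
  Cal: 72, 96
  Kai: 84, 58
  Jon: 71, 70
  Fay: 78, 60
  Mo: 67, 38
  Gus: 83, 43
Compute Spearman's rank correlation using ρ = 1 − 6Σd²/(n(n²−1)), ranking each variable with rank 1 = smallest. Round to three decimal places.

Ranks of variable 1: 4, 3, 7, 2, 5, 1, 6
Ranks of variable 2: 3, 7, 4, 6, 5, 1, 2
d = r₁ − r₂: 1, -4, 3, -4, 0, 0, 4
d²: 1, 16, 9, 16, 0, 0, 16; Σd² = 58
ρ = 1 − 6·58/(7·48) = 1 − 348/336 = -0.036

-0.036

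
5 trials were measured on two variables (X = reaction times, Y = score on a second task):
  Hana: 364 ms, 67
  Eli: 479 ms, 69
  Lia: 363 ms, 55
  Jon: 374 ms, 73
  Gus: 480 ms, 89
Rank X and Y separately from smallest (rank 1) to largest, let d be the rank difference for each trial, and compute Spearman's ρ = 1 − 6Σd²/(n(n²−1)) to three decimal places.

Ranks of variable 1: 2, 4, 1, 3, 5
Ranks of variable 2: 2, 3, 1, 4, 5
d = r₁ − r₂: 0, 1, 0, -1, 0
d²: 0, 1, 0, 1, 0; Σd² = 2
ρ = 1 − 6·2/(5·24) = 1 − 12/120 = 0.900

0.900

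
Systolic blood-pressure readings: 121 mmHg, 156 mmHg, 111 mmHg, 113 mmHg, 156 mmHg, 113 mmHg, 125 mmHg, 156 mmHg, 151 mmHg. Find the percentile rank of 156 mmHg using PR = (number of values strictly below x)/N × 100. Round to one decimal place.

66.7

N = 9.
Strictly below 156: 6. Equal to 156: 3.
PR = 6/9 × 100 = 66.7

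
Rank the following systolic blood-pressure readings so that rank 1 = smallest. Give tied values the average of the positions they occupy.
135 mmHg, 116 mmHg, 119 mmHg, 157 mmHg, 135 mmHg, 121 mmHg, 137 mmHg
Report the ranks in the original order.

Sorted (ascending): 116, 119, 121, 135, 135, 137, 157
The 2 values of 135 occupy positions 4–5 → average rank (4+5)/2 = 4.5.

4.5, 1, 2, 7, 4.5, 3, 6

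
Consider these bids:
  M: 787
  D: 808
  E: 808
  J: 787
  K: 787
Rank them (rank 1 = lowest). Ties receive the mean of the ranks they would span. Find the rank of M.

Sorted (ascending): 787, 787, 787, 808, 808
The 3 values of 787 occupy positions 1–3 → average rank 2.
The 2 values of 808 occupy positions 4–5 → average rank (4+5)/2 = 4.5.
M has value 787 → rank 2.

2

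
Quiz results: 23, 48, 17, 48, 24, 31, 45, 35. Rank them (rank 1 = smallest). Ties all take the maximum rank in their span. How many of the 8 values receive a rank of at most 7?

Sorted (ascending): 17, 23, 24, 31, 35, 45, 48, 48
The 2 values of 48 occupy positions 7–8 → each gets rank 8.
Ranks ≤ 7: {1, 2, 3, 4, 5, 6} → 6 values.

6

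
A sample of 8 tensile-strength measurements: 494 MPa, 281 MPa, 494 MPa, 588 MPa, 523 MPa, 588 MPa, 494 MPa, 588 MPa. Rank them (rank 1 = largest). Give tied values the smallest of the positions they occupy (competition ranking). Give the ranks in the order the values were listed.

Sorted (descending): 588, 588, 588, 523, 494, 494, 494, 281
The 3 values of 588 occupy positions 1–3 → each gets rank 1.
The 3 values of 494 occupy positions 5–7 → each gets rank 5.

5, 8, 5, 1, 4, 1, 5, 1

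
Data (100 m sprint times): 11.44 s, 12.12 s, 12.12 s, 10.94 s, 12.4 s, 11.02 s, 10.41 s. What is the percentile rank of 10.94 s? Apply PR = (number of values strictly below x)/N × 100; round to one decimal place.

N = 7.
Strictly below 10.94: 1. Equal to 10.94: 1.
PR = 1/7 × 100 = 14.3

14.3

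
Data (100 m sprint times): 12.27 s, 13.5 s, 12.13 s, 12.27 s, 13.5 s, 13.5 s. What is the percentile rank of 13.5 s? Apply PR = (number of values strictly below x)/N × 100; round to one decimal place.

N = 6.
Strictly below 13.5: 3. Equal to 13.5: 3.
PR = 3/6 × 100 = 50.0

50.0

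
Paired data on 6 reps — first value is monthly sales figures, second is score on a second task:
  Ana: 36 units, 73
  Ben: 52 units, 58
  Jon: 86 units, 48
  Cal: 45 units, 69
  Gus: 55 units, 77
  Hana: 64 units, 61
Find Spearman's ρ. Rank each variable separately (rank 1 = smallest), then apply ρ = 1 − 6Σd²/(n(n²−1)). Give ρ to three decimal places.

Ranks of variable 1: 1, 3, 6, 2, 4, 5
Ranks of variable 2: 5, 2, 1, 4, 6, 3
d = r₁ − r₂: -4, 1, 5, -2, -2, 2
d²: 16, 1, 25, 4, 4, 4; Σd² = 54
ρ = 1 − 6·54/(6·35) = 1 − 324/210 = -0.543

-0.543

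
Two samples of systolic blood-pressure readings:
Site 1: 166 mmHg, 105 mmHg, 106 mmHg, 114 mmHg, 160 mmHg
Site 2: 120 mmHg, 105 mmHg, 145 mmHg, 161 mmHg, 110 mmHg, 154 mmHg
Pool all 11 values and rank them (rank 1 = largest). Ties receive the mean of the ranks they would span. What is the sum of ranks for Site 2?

Sorted (descending): 166, 161, 160, 154, 145, 120, 114, 110, 106, 105, 105
The 2 values of 105 occupy positions 10–11 → average rank (10+11)/2 = 10.5.
Site 2 values → pooled ranks: 120→6, 105→10.5, 145→5, 161→2, 110→8, 154→4
Rank sum = 6 + 10.5 + 5 + 2 + 8 + 4 = 35.5

35.5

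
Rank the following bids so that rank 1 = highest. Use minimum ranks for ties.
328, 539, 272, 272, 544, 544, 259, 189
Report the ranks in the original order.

Sorted (descending): 544, 544, 539, 328, 272, 272, 259, 189
The 2 values of 544 occupy positions 1–2 → each gets rank 1.
The 2 values of 272 occupy positions 5–6 → each gets rank 5.

4, 3, 5, 5, 1, 1, 7, 8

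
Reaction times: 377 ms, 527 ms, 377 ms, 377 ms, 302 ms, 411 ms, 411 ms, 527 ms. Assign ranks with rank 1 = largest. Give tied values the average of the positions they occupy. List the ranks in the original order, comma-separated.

6, 1.5, 6, 6, 8, 3.5, 3.5, 1.5

Sorted (descending): 527, 527, 411, 411, 377, 377, 377, 302
The 2 values of 527 occupy positions 1–2 → average rank (1+2)/2 = 1.5.
The 2 values of 411 occupy positions 3–4 → average rank (3+4)/2 = 3.5.
The 3 values of 377 occupy positions 5–7 → average rank 6.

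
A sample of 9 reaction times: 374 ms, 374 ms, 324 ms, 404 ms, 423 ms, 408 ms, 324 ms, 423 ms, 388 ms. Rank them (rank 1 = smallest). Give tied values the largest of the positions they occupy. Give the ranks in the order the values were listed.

4, 4, 2, 6, 9, 7, 2, 9, 5

Sorted (ascending): 324, 324, 374, 374, 388, 404, 408, 423, 423
The 2 values of 324 occupy positions 1–2 → each gets rank 2.
The 2 values of 374 occupy positions 3–4 → each gets rank 4.
The 2 values of 423 occupy positions 8–9 → each gets rank 9.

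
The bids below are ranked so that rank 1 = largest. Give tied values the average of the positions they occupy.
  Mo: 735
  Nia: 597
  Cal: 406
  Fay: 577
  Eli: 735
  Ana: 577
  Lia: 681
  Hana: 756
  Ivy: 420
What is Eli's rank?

2.5

Sorted (descending): 756, 735, 735, 681, 597, 577, 577, 420, 406
The 2 values of 735 occupy positions 2–3 → average rank (2+3)/2 = 2.5.
The 2 values of 577 occupy positions 6–7 → average rank (6+7)/2 = 6.5.
Eli has value 735 → rank 2.5.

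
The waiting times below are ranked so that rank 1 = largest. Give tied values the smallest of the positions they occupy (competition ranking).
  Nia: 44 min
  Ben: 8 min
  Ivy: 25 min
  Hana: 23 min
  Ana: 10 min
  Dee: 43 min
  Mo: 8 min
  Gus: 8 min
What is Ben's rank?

Sorted (descending): 44, 43, 25, 23, 10, 8, 8, 8
The 3 values of 8 occupy positions 6–8 → each gets rank 6.
Ben has value 8 min → rank 6.

6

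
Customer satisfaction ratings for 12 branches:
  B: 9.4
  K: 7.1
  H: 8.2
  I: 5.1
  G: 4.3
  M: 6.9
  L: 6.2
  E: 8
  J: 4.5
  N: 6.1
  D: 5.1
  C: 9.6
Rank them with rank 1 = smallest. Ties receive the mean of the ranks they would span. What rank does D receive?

3.5

Sorted (ascending): 4.3, 4.5, 5.1, 5.1, 6.1, 6.2, 6.9, 7.1, 8, 8.2, 9.4, 9.6
The 2 values of 5.1 occupy positions 3–4 → average rank (3+4)/2 = 3.5.
D has value 5.1 → rank 3.5.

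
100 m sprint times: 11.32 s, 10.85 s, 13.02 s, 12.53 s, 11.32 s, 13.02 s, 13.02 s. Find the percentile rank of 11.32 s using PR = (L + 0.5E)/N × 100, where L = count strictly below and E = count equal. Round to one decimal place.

28.6

N = 7.
Strictly below 11.32: 1. Equal to 11.32: 2.
PR = (1 + 0.5·2)/7 × 100 = 28.6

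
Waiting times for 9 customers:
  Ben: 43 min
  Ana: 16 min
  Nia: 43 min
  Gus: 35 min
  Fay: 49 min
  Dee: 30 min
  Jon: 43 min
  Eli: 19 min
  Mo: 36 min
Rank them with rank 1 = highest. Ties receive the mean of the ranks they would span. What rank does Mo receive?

Sorted (descending): 49, 43, 43, 43, 36, 35, 30, 19, 16
The 3 values of 43 occupy positions 2–4 → average rank 3.
Mo has value 36 min → rank 5.

5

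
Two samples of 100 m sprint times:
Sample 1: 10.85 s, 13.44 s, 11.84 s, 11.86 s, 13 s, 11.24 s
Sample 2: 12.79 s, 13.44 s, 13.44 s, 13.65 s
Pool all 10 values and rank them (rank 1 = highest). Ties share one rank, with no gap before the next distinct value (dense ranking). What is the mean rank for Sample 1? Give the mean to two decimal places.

Sorted (descending): 13.65, 13.44, 13.44, 13.44, 13, 12.79, 11.86, 11.84, 11.24, 10.85
The 3 values of 13.44 share dense rank 2.
Remaining distinct values take the next consecutive integers.
Sample 1 values → pooled ranks: 10.85→8, 13.44→2, 11.84→6, 11.86→5, 13→3, 11.24→7
Mean rank = (8 + 2 + 6 + 5 + 3 + 7) / 6 = 5.17

5.17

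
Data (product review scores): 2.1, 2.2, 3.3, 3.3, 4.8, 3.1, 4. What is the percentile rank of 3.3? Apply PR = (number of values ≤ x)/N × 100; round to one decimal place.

71.4

N = 7.
Strictly below 3.3: 3. Equal to 3.3: 2.
PR = 5/7 × 100 = 71.4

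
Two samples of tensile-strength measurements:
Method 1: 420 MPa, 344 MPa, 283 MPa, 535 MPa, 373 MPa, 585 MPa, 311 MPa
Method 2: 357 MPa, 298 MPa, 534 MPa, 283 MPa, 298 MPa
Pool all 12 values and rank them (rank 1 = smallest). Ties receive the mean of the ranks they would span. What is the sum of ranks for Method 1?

Sorted (ascending): 283, 283, 298, 298, 311, 344, 357, 373, 420, 534, 535, 585
The 2 values of 283 occupy positions 1–2 → average rank (1+2)/2 = 1.5.
The 2 values of 298 occupy positions 3–4 → average rank (3+4)/2 = 3.5.
Method 1 values → pooled ranks: 420→9, 344→6, 283→1.5, 535→11, 373→8, 585→12, 311→5
Rank sum = 9 + 6 + 1.5 + 11 + 8 + 12 + 5 = 52.5

52.5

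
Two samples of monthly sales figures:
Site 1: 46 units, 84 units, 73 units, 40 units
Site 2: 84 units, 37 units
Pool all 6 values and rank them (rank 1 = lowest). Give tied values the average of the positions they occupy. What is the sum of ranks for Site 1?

14.5

Sorted (ascending): 37, 40, 46, 73, 84, 84
The 2 values of 84 occupy positions 5–6 → average rank (5+6)/2 = 5.5.
Site 1 values → pooled ranks: 46→3, 84→5.5, 73→4, 40→2
Rank sum = 3 + 5.5 + 4 + 2 = 14.5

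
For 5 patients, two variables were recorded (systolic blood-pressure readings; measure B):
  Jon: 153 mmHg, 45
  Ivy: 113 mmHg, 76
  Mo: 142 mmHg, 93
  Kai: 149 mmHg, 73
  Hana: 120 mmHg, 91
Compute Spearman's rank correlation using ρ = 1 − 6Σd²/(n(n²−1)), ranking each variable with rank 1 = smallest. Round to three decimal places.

Ranks of variable 1: 5, 1, 3, 4, 2
Ranks of variable 2: 1, 3, 5, 2, 4
d = r₁ − r₂: 4, -2, -2, 2, -2
d²: 16, 4, 4, 4, 4; Σd² = 32
ρ = 1 − 6·32/(5·24) = 1 − 192/120 = -0.600

-0.600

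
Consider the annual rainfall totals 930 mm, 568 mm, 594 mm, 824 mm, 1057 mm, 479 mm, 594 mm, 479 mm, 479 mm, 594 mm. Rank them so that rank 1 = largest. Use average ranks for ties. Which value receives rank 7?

568

Sorted (descending): 1057, 930, 824, 594, 594, 594, 568, 479, 479, 479
The 3 values of 594 occupy positions 4–6 → average rank 5.
The 3 values of 479 occupy positions 8–10 → average rank 9.
Rank 7 → value 568.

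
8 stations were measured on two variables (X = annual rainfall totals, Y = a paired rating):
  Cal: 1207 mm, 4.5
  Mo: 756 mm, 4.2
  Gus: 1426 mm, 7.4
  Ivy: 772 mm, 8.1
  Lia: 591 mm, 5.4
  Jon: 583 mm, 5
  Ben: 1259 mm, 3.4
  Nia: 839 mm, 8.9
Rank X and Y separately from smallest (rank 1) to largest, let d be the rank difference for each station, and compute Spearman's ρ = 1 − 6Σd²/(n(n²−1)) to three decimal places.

-0.024

Ranks of variable 1: 6, 3, 8, 4, 2, 1, 7, 5
Ranks of variable 2: 3, 2, 6, 7, 5, 4, 1, 8
d = r₁ − r₂: 3, 1, 2, -3, -3, -3, 6, -3
d²: 9, 1, 4, 9, 9, 9, 36, 9; Σd² = 86
ρ = 1 − 6·86/(8·63) = 1 − 516/504 = -0.024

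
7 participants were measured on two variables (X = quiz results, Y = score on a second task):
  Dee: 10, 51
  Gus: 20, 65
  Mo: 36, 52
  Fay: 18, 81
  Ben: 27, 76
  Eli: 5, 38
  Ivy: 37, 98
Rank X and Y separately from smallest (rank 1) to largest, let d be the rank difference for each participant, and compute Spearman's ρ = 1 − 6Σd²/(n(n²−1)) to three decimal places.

0.679

Ranks of variable 1: 2, 4, 6, 3, 5, 1, 7
Ranks of variable 2: 2, 4, 3, 6, 5, 1, 7
d = r₁ − r₂: 0, 0, 3, -3, 0, 0, 0
d²: 0, 0, 9, 9, 0, 0, 0; Σd² = 18
ρ = 1 − 6·18/(7·48) = 1 − 108/336 = 0.679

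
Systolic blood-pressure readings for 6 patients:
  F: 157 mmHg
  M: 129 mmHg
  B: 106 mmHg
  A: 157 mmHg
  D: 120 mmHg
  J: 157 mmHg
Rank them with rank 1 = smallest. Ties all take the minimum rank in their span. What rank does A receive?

4

Sorted (ascending): 106, 120, 129, 157, 157, 157
The 3 values of 157 occupy positions 4–6 → each gets rank 4.
A has value 157 mmHg → rank 4.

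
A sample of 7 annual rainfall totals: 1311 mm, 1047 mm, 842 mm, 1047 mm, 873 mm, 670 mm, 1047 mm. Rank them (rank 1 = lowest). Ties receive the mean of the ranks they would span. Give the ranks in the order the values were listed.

7, 5, 2, 5, 3, 1, 5

Sorted (ascending): 670, 842, 873, 1047, 1047, 1047, 1311
The 3 values of 1047 occupy positions 4–6 → average rank 5.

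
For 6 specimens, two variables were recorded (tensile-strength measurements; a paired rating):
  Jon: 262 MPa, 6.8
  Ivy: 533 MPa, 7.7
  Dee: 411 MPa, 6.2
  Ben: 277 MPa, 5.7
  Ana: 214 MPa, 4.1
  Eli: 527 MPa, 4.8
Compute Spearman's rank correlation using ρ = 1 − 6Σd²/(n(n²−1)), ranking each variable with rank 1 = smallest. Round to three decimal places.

Ranks of variable 1: 2, 6, 4, 3, 1, 5
Ranks of variable 2: 5, 6, 4, 3, 1, 2
d = r₁ − r₂: -3, 0, 0, 0, 0, 3
d²: 9, 0, 0, 0, 0, 9; Σd² = 18
ρ = 1 − 6·18/(6·35) = 1 − 108/210 = 0.486

0.486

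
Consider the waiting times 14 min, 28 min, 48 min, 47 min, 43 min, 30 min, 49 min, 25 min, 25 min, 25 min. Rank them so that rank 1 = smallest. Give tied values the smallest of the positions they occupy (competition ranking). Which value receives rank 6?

Sorted (ascending): 14, 25, 25, 25, 28, 30, 43, 47, 48, 49
The 3 values of 25 occupy positions 2–4 → each gets rank 2.
Rank 6 → value 30.

30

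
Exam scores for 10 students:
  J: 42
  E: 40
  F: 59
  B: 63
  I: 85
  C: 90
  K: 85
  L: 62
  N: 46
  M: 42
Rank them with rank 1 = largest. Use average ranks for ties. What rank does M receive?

Sorted (descending): 90, 85, 85, 63, 62, 59, 46, 42, 42, 40
The 2 values of 85 occupy positions 2–3 → average rank (2+3)/2 = 2.5.
The 2 values of 42 occupy positions 8–9 → average rank (8+9)/2 = 8.5.
M has value 42 → rank 8.5.

8.5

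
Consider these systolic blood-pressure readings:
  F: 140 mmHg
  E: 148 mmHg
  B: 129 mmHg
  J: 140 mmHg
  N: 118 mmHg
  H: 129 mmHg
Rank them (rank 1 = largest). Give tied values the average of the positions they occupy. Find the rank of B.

4.5

Sorted (descending): 148, 140, 140, 129, 129, 118
The 2 values of 140 occupy positions 2–3 → average rank (2+3)/2 = 2.5.
The 2 values of 129 occupy positions 4–5 → average rank (4+5)/2 = 4.5.
B has value 129 mmHg → rank 4.5.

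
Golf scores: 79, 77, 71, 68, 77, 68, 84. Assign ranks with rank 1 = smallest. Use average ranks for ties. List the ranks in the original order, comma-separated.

Sorted (ascending): 68, 68, 71, 77, 77, 79, 84
The 2 values of 68 occupy positions 1–2 → average rank (1+2)/2 = 1.5.
The 2 values of 77 occupy positions 4–5 → average rank (4+5)/2 = 4.5.

6, 4.5, 3, 1.5, 4.5, 1.5, 7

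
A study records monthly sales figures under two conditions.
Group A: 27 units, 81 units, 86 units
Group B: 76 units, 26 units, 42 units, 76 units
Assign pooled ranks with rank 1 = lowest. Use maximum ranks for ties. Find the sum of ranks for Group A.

15

Sorted (ascending): 26, 27, 42, 76, 76, 81, 86
The 2 values of 76 occupy positions 4–5 → each gets rank 5.
Group A values → pooled ranks: 27→2, 81→6, 86→7
Rank sum = 2 + 6 + 7 = 15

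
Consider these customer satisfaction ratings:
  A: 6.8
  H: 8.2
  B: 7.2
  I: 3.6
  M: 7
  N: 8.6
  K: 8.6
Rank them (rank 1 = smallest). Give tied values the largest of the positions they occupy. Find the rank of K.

7

Sorted (ascending): 3.6, 6.8, 7, 7.2, 8.2, 8.6, 8.6
The 2 values of 8.6 occupy positions 6–7 → each gets rank 7.
K has value 8.6 → rank 7.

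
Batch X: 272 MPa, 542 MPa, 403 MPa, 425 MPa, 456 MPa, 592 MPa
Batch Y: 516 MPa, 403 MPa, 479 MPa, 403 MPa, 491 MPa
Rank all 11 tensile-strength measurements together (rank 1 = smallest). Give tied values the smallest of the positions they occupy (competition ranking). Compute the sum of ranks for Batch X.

Sorted (ascending): 272, 403, 403, 403, 425, 456, 479, 491, 516, 542, 592
The 3 values of 403 occupy positions 2–4 → each gets rank 2.
Batch X values → pooled ranks: 272→1, 542→10, 403→2, 425→5, 456→6, 592→11
Rank sum = 1 + 10 + 2 + 5 + 6 + 11 = 35

35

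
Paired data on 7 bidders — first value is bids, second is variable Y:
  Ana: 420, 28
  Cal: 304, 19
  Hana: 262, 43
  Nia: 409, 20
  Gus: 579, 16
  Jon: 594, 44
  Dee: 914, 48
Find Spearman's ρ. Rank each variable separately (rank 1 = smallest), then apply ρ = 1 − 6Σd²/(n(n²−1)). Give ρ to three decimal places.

0.429

Ranks of variable 1: 4, 2, 1, 3, 5, 6, 7
Ranks of variable 2: 4, 2, 5, 3, 1, 6, 7
d = r₁ − r₂: 0, 0, -4, 0, 4, 0, 0
d²: 0, 0, 16, 0, 16, 0, 0; Σd² = 32
ρ = 1 − 6·32/(7·48) = 1 − 192/336 = 0.429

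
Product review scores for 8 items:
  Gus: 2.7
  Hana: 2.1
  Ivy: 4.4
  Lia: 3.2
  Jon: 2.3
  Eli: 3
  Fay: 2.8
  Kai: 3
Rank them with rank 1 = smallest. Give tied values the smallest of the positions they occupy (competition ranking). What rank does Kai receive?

Sorted (ascending): 2.1, 2.3, 2.7, 2.8, 3, 3, 3.2, 4.4
The 2 values of 3 occupy positions 5–6 → each gets rank 5.
Kai has value 3 → rank 5.

5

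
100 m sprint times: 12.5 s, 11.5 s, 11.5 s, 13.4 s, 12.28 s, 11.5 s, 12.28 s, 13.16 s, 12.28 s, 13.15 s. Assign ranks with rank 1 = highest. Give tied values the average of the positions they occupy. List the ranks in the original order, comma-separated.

4, 9, 9, 1, 6, 9, 6, 2, 6, 3

Sorted (descending): 13.4, 13.16, 13.15, 12.5, 12.28, 12.28, 12.28, 11.5, 11.5, 11.5
The 3 values of 12.28 occupy positions 5–7 → average rank 6.
The 3 values of 11.5 occupy positions 8–10 → average rank 9.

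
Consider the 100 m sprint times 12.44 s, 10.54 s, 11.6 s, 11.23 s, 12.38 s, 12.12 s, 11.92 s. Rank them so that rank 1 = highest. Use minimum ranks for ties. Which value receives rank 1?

Sorted (descending): 12.44, 12.38, 12.12, 11.92, 11.6, 11.23, 10.54
No ties — each value takes its position as its rank.
Rank 1 → value 12.44.

12.44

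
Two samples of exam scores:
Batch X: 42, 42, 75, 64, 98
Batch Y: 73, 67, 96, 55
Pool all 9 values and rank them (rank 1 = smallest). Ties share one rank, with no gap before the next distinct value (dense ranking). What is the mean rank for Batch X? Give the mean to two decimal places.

3.80

Sorted (ascending): 42, 42, 55, 64, 67, 73, 75, 96, 98
The 2 values of 42 share dense rank 1.
Remaining distinct values take the next consecutive integers.
Batch X values → pooled ranks: 42→1, 42→1, 75→6, 64→3, 98→8
Mean rank = (1 + 1 + 6 + 3 + 8) / 5 = 3.80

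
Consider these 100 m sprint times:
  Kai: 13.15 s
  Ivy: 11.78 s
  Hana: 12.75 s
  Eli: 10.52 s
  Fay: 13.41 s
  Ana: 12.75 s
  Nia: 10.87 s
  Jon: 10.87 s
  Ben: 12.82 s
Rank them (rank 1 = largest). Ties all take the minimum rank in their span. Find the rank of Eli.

9

Sorted (descending): 13.41, 13.15, 12.82, 12.75, 12.75, 11.78, 10.87, 10.87, 10.52
The 2 values of 12.75 occupy positions 4–5 → each gets rank 4.
The 2 values of 10.87 occupy positions 7–8 → each gets rank 7.
Eli has value 10.52 s → rank 9.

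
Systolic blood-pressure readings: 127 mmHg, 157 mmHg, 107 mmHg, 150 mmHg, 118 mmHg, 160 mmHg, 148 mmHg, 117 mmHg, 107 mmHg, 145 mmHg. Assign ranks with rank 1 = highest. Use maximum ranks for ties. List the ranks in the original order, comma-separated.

6, 2, 10, 3, 7, 1, 4, 8, 10, 5

Sorted (descending): 160, 157, 150, 148, 145, 127, 118, 117, 107, 107
The 2 values of 107 occupy positions 9–10 → each gets rank 10.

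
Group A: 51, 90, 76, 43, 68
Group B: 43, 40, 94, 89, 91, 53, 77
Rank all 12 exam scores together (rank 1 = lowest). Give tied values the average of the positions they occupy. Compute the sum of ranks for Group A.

Sorted (ascending): 40, 43, 43, 51, 53, 68, 76, 77, 89, 90, 91, 94
The 2 values of 43 occupy positions 2–3 → average rank (2+3)/2 = 2.5.
Group A values → pooled ranks: 51→4, 90→10, 76→7, 43→2.5, 68→6
Rank sum = 4 + 10 + 7 + 2.5 + 6 = 29.5

29.5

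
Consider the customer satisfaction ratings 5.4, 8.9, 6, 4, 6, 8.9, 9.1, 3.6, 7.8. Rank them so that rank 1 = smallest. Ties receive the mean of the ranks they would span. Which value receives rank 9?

Sorted (ascending): 3.6, 4, 5.4, 6, 6, 7.8, 8.9, 8.9, 9.1
The 2 values of 6 occupy positions 4–5 → average rank (4+5)/2 = 4.5.
The 2 values of 8.9 occupy positions 7–8 → average rank (7+8)/2 = 7.5.
Rank 9 → value 9.1.

9.1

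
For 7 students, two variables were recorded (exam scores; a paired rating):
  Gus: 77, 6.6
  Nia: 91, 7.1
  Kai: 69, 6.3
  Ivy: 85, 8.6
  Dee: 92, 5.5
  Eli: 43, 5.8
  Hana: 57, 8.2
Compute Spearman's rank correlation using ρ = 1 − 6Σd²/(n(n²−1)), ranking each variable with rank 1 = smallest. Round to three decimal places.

-0.036

Ranks of variable 1: 4, 6, 3, 5, 7, 1, 2
Ranks of variable 2: 4, 5, 3, 7, 1, 2, 6
d = r₁ − r₂: 0, 1, 0, -2, 6, -1, -4
d²: 0, 1, 0, 4, 36, 1, 16; Σd² = 58
ρ = 1 − 6·58/(7·48) = 1 − 348/336 = -0.036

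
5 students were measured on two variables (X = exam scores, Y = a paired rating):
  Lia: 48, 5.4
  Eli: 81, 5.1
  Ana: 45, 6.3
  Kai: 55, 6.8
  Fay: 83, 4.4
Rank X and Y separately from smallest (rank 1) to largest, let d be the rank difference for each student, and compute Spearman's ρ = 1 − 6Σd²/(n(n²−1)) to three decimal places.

Ranks of variable 1: 2, 4, 1, 3, 5
Ranks of variable 2: 3, 2, 4, 5, 1
d = r₁ − r₂: -1, 2, -3, -2, 4
d²: 1, 4, 9, 4, 16; Σd² = 34
ρ = 1 − 6·34/(5·24) = 1 − 204/120 = -0.700

-0.700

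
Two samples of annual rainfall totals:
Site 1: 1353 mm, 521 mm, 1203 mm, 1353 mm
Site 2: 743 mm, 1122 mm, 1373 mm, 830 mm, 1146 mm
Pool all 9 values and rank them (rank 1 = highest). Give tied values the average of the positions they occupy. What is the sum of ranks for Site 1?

Sorted (descending): 1373, 1353, 1353, 1203, 1146, 1122, 830, 743, 521
The 2 values of 1353 occupy positions 2–3 → average rank (2+3)/2 = 2.5.
Site 1 values → pooled ranks: 1353→2.5, 521→9, 1203→4, 1353→2.5
Rank sum = 2.5 + 9 + 4 + 2.5 = 18

18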